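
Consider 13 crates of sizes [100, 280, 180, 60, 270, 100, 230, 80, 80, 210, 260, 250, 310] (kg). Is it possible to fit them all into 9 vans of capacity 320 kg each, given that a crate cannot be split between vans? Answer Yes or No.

A valid assignment using 9 vans:
  van 1: 310 = 310
  van 2: 280 = 280
  van 3: 270 = 270
  van 4: 260 + 60 = 320
  van 5: 250 = 250
  van 6: 230 + 80 = 310
  van 7: 210 + 100 = 310
  van 8: 180 + 100 = 280
  van 9: 80 = 80
Every load is within 320 kg, so 9 vans suffice.

Yes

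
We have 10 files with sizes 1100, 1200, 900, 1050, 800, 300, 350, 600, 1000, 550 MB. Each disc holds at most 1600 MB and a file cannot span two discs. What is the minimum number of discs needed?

6

Total = 1200 + 1100 + 1050 + 1000 + 900 + 800 + 600 + 550 + 350 + 300 = 7850 MB.
Lower bound: ⌈7850/1600⌉ = 5 discs.
A packing using 6 discs:
  disc 1: 1200 + 350 = 1550
  disc 2: 1100 + 300 = 1400
  disc 3: 1050 + 550 = 1600
  disc 4: 1000 + 600 = 1600
  disc 5: 900 = 900
  disc 6: 800 = 800
No arrangement into 5 discs stays within capacity, so 6 is optimal.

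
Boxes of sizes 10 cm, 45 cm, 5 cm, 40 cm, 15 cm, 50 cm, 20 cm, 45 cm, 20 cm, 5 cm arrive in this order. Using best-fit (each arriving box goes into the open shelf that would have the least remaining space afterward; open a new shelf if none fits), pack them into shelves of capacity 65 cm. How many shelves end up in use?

  10 → shelf 1 (new)  [load 10/65]
  45 → shelf 1  [load 55/65]
  5 → shelf 1  [load 60/65]
  40 → shelf 2 (new)  [load 40/65]
  15 → shelf 2  [load 55/65]
  50 → shelf 3 (new)  [load 50/65]
  20 → shelf 4 (new)  [load 20/65]
  45 → shelf 4  [load 65/65]
  20 → shelf 5 (new)  [load 20/65]
  5 → shelf 1  [load 65/65]
5 shelves opened.

5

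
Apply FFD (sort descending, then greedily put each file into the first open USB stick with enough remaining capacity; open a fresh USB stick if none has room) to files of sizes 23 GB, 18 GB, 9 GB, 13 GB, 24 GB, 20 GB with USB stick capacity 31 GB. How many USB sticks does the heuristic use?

Sorted descending: 24, 23, 20, 18, 13, 9.
  24 → USB stick 1 (new)  [load 24/31]
  23 → USB stick 2 (new)  [load 23/31]
  20 → USB stick 3 (new)  [load 20/31]
  18 → USB stick 4 (new)  [load 18/31]
  13 → USB stick 4  [load 31/31]
  9 → USB stick 3  [load 29/31]
4 USB sticks opened.

4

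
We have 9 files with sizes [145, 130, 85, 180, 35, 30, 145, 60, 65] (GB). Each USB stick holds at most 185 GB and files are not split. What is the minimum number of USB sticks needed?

Total = 180 + 145 + 145 + 130 + 85 + 65 + 60 + 35 + 30 = 875 GB.
Lower bound: ⌈875/185⌉ = 5 USB sticks.
A packing using 6 USB sticks:
  USB stick 1: 180 = 180
  USB stick 2: 145 + 35 = 180
  USB stick 3: 145 + 30 = 175
  USB stick 4: 130 = 130
  USB stick 5: 85 + 65 = 150
  USB stick 6: 60 = 60
No arrangement into 5 USB sticks stays within capacity, so 6 is optimal.

6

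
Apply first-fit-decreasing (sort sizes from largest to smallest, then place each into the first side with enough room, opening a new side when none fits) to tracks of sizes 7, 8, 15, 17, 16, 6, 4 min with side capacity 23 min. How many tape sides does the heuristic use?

4

Sorted descending: 17, 16, 15, 8, 7, 6, 4.
  17 → side 1 (new)  [load 17/23]
  16 → side 2 (new)  [load 16/23]
  15 → side 3 (new)  [load 15/23]
  8 → side 3  [load 23/23]
  7 → side 2  [load 23/23]
  6 → side 1  [load 23/23]
  4 → side 4 (new)  [load 4/23]
4 tape sides opened.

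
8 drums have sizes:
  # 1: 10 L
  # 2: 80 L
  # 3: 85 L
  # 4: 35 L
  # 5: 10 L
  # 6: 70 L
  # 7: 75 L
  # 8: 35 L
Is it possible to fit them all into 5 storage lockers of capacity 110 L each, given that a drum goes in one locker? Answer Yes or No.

A valid assignment using 4 storage lockers:
  locker 1: 85 + 10 + 10 = 105
  locker 2: 80 = 80
  locker 3: 75 + 35 = 110
  locker 4: 70 + 35 = 105
That uses only 4 ≤ 5, so 5 storage lockers are enough.

Yes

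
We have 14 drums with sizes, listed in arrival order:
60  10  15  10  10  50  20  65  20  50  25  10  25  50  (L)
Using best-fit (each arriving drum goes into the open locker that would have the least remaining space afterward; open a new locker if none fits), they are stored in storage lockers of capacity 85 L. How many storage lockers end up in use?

6

  60 → locker 1 (new)  [load 60/85]
  10 → locker 1  [load 70/85]
  15 → locker 1  [load 85/85]
  10 → locker 2 (new)  [load 10/85]
  10 → locker 2  [load 20/85]
  50 → locker 2  [load 70/85]
  20 → locker 3 (new)  [load 20/85]
  65 → locker 3  [load 85/85]
  20 → locker 4 (new)  [load 20/85]
  50 → locker 4  [load 70/85]
  25 → locker 5 (new)  [load 25/85]
  10 → locker 2  [load 80/85]
  25 → locker 5  [load 50/85]
  50 → locker 6 (new)  [load 50/85]
6 storage lockers opened.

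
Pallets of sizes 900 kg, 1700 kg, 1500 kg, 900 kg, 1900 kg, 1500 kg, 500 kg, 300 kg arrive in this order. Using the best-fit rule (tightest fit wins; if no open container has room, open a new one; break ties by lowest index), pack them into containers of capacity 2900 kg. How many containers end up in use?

4

  900 → container 1 (new)  [load 900/2900]
  1700 → container 1  [load 2600/2900]
  1500 → container 2 (new)  [load 1500/2900]
  900 → container 2  [load 2400/2900]
  1900 → container 3 (new)  [load 1900/2900]
  1500 → container 4 (new)  [load 1500/2900]
  500 → container 2  [load 2900/2900]
  300 → container 1  [load 2900/2900]
4 containers opened.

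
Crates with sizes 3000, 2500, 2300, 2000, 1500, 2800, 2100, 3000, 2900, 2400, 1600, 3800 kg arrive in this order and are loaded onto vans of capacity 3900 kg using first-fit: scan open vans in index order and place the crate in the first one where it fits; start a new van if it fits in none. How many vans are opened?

10

  3000 → van 1 (new)  [load 3000/3900]
  2500 → van 2 (new)  [load 2500/3900]
  2300 → van 3 (new)  [load 2300/3900]
  2000 → van 4 (new)  [load 2000/3900]
  1500 → van 3  [load 3800/3900]
  2800 → van 5 (new)  [load 2800/3900]
  2100 → van 6 (new)  [load 2100/3900]
  3000 → van 7 (new)  [load 3000/3900]
  2900 → van 8 (new)  [load 2900/3900]
  2400 → van 9 (new)  [load 2400/3900]
  1600 → van 4  [load 3600/3900]
  3800 → van 10 (new)  [load 3800/3900]
10 vans opened.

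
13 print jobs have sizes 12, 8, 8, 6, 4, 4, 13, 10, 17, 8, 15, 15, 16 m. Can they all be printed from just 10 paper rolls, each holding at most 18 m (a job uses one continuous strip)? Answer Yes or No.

Yes

A valid assignment using 9 paper rolls:
  roll 1: 17 = 17
  roll 2: 16 = 16
  roll 3: 15 = 15
  roll 4: 15 = 15
  roll 5: 13 + 4 = 17
  roll 6: 12 + 6 = 18
  roll 7: 10 + 8 = 18
  roll 8: 8 + 8 = 16
  roll 9: 4 = 4
That uses only 9 ≤ 10, so 10 paper rolls are enough.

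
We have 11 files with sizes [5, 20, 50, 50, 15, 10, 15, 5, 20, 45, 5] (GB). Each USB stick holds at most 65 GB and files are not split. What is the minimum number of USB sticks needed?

4

Total = 50 + 50 + 45 + 20 + 20 + 15 + 15 + 10 + 5 + 5 + 5 = 240 GB.
Lower bound: ⌈240/65⌉ = 4 USB sticks.
A packing using 4 USB sticks:
  USB stick 1: 50 + 15 = 65
  USB stick 2: 50 + 15 = 65
  USB stick 3: 45 + 20 = 65
  USB stick 4: 20 + 10 + 5 + 5 + 5 = 45
This matches the lower bound, so 4 is optimal.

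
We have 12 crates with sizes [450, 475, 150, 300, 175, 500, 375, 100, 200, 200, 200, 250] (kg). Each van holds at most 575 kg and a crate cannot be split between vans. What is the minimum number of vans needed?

7

Total = 500 + 475 + 450 + 375 + 300 + 250 + 200 + 200 + 200 + 175 + 150 + 100 = 3375 kg.
Lower bound: ⌈3375/575⌉ = 6 vans.
A packing using 7 vans:
  van 1: 500 = 500
  van 2: 475 + 100 = 575
  van 3: 450 = 450
  van 4: 375 + 200 = 575
  van 5: 300 + 250 = 550
  van 6: 200 + 200 + 175 = 575
  van 7: 150 = 150
No arrangement into 6 vans stays within capacity, so 7 is optimal.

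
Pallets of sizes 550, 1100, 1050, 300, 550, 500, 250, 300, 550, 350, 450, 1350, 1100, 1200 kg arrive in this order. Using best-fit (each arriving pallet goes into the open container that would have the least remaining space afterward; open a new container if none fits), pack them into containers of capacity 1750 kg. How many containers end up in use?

7

  550 → container 1 (new)  [load 550/1750]
  1100 → container 1  [load 1650/1750]
  1050 → container 2 (new)  [load 1050/1750]
  300 → container 2  [load 1350/1750]
  550 → container 3 (new)  [load 550/1750]
  500 → container 3  [load 1050/1750]
  250 → container 2  [load 1600/1750]
  300 → container 3  [load 1350/1750]
  550 → container 4 (new)  [load 550/1750]
  350 → container 3  [load 1700/1750]
  450 → container 4  [load 1000/1750]
  1350 → container 5 (new)  [load 1350/1750]
  1100 → container 6 (new)  [load 1100/1750]
  1200 → container 7 (new)  [load 1200/1750]
7 containers opened.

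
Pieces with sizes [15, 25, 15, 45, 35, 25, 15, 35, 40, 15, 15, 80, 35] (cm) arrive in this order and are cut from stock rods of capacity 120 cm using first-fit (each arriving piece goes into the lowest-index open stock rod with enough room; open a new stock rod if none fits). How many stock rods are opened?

4

  15 → stock rod 1 (new)  [load 15/120]
  25 → stock rod 1  [load 40/120]
  15 → stock rod 1  [load 55/120]
  45 → stock rod 1  [load 100/120]
  35 → stock rod 2 (new)  [load 35/120]
  25 → stock rod 2  [load 60/120]
  15 → stock rod 1  [load 115/120]
  35 → stock rod 2  [load 95/120]
  40 → stock rod 3 (new)  [load 40/120]
  15 → stock rod 2  [load 110/120]
  15 → stock rod 3  [load 55/120]
  80 → stock rod 4 (new)  [load 80/120]
  35 → stock rod 3  [load 90/120]
4 stock rods opened.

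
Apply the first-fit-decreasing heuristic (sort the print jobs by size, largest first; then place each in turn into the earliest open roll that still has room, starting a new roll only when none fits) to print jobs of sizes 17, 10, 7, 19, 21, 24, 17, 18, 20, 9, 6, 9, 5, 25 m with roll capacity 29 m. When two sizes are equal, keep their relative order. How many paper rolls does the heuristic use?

8

Sorted descending: 25, 24, 21, 20, 19, 18, 17, 17, 10, 9, 9, 7, 6, 5.
  25 → roll 1 (new)  [load 25/29]
  24 → roll 2 (new)  [load 24/29]
  21 → roll 3 (new)  [load 21/29]
  20 → roll 4 (new)  [load 20/29]
  19 → roll 5 (new)  [load 19/29]
  18 → roll 6 (new)  [load 18/29]
  17 → roll 7 (new)  [load 17/29]
  17 → roll 8 (new)  [load 17/29]
  10 → roll 5  [load 29/29]
  9 → roll 4  [load 29/29]
  9 → roll 6  [load 27/29]
  7 → roll 3  [load 28/29]
  6 → roll 7  [load 23/29]
  5 → roll 2  [load 29/29]
8 paper rolls opened.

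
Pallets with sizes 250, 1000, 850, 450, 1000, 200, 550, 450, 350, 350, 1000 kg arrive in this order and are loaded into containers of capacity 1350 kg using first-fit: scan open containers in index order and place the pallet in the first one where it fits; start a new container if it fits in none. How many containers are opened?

5

  250 → container 1 (new)  [load 250/1350]
  1000 → container 1  [load 1250/1350]
  850 → container 2 (new)  [load 850/1350]
  450 → container 2  [load 1300/1350]
  1000 → container 3 (new)  [load 1000/1350]
  200 → container 3  [load 1200/1350]
  550 → container 4 (new)  [load 550/1350]
  450 → container 4  [load 1000/1350]
  350 → container 4  [load 1350/1350]
  350 → container 5 (new)  [load 350/1350]
  1000 → container 5  [load 1350/1350]
5 containers opened.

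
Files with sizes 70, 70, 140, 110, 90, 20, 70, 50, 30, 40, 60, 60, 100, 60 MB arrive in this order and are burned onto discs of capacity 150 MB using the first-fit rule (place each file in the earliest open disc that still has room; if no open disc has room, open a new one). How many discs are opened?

  70 → disc 1 (new)  [load 70/150]
  70 → disc 1  [load 140/150]
  140 → disc 2 (new)  [load 140/150]
  110 → disc 3 (new)  [load 110/150]
  90 → disc 4 (new)  [load 90/150]
  20 → disc 3  [load 130/150]
  70 → disc 5 (new)  [load 70/150]
  50 → disc 4  [load 140/150]
  30 → disc 5  [load 100/150]
  40 → disc 5  [load 140/150]
  60 → disc 6 (new)  [load 60/150]
  60 → disc 6  [load 120/150]
  100 → disc 7 (new)  [load 100/150]
  60 → disc 8 (new)  [load 60/150]
8 discs opened.

8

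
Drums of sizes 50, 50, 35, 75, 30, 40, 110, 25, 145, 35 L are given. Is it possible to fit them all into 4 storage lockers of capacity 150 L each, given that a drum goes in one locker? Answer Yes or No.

A valid assignment using 4 storage lockers:
  locker 1: 145 = 145
  locker 2: 110 + 40 = 150
  locker 3: 75 + 50 + 25 = 150
  locker 4: 50 + 35 + 35 + 30 = 150
Every load is within 150 L, so 4 storage lockers suffice.

Yes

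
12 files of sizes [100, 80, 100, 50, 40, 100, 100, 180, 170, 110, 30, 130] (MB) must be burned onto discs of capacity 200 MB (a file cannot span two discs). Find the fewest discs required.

Total = 180 + 170 + 130 + 110 + 100 + 100 + 100 + 100 + 80 + 50 + 40 + 30 = 1190 MB.
Lower bound: ⌈1190/200⌉ = 6 discs.
A packing using 7 discs:
  disc 1: 180 = 180
  disc 2: 170 + 30 = 200
  disc 3: 130 + 50 = 180
  disc 4: 110 + 80 = 190
  disc 5: 100 + 100 = 200
  disc 6: 100 + 100 = 200
  disc 7: 40 = 40
No arrangement into 6 discs stays within capacity, so 7 is optimal.

7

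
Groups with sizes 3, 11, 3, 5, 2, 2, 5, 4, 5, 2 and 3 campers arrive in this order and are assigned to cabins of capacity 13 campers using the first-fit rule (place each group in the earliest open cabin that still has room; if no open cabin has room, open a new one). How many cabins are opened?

4

  3 → cabin 1 (new)  [load 3/13]
  11 → cabin 2 (new)  [load 11/13]
  3 → cabin 1  [load 6/13]
  5 → cabin 1  [load 11/13]
  2 → cabin 1  [load 13/13]
  2 → cabin 2  [load 13/13]
  5 → cabin 3 (new)  [load 5/13]
  4 → cabin 3  [load 9/13]
  5 → cabin 4 (new)  [load 5/13]
  2 → cabin 3  [load 11/13]
  3 → cabin 4  [load 8/13]
4 cabins opened.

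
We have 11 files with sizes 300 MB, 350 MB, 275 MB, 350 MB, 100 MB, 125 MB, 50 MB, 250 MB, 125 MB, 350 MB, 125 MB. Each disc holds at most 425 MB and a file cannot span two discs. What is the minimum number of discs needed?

7

Total = 350 + 350 + 350 + 300 + 275 + 250 + 125 + 125 + 125 + 100 + 50 = 2400 MB.
Lower bound: ⌈2400/425⌉ = 6 discs.
A packing using 7 discs:
  disc 1: 350 + 50 = 400
  disc 2: 350 = 350
  disc 3: 350 = 350
  disc 4: 300 + 125 = 425
  disc 5: 275 + 125 = 400
  disc 6: 250 + 125 = 375
  disc 7: 100 = 100
No arrangement into 6 discs stays within capacity, so 7 is optimal.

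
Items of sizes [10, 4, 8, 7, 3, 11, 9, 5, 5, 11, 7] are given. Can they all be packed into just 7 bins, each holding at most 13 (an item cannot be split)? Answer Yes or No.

Yes

A valid assignment using 7 bins:
  bin 1: 11 = 11
  bin 2: 11 = 11
  bin 3: 10 + 3 = 13
  bin 4: 9 + 4 = 13
  bin 5: 8 + 5 = 13
  bin 6: 7 + 5 = 12
  bin 7: 7 = 7
Every load is within 13, so 7 bins suffice.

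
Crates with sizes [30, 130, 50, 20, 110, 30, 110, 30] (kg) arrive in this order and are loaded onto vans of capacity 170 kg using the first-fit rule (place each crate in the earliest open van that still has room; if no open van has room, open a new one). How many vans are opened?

  30 → van 1 (new)  [load 30/170]
  130 → van 1  [load 160/170]
  50 → van 2 (new)  [load 50/170]
  20 → van 2  [load 70/170]
  110 → van 3 (new)  [load 110/170]
  30 → van 2  [load 100/170]
  110 → van 4 (new)  [load 110/170]
  30 → van 2  [load 130/170]
4 vans opened.

4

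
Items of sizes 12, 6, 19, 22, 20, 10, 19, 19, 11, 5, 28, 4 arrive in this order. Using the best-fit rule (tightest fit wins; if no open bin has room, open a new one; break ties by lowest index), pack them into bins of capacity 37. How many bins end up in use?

6

  12 → bin 1 (new)  [load 12/37]
  6 → bin 1  [load 18/37]
  19 → bin 1  [load 37/37]
  22 → bin 2 (new)  [load 22/37]
  20 → bin 3 (new)  [load 20/37]
  10 → bin 2  [load 32/37]
  19 → bin 4 (new)  [load 19/37]
  19 → bin 5 (new)  [load 19/37]
  11 → bin 3  [load 31/37]
  5 → bin 2  [load 37/37]
  28 → bin 6 (new)  [load 28/37]
  4 → bin 3  [load 35/37]
6 bins opened.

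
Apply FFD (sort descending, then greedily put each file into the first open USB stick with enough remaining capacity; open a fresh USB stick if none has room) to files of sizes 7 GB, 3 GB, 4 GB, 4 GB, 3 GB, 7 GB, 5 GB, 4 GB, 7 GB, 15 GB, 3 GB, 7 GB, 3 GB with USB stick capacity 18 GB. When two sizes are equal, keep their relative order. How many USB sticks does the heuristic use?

Sorted descending: 15, 7, 7, 7, 7, 5, 4, 4, 4, 3, 3, 3, 3.
  15 → USB stick 1 (new)  [load 15/18]
  7 → USB stick 2 (new)  [load 7/18]
  7 → USB stick 2  [load 14/18]
  7 → USB stick 3 (new)  [load 7/18]
  7 → USB stick 3  [load 14/18]
  5 → USB stick 4 (new)  [load 5/18]
  4 → USB stick 2  [load 18/18]
  4 → USB stick 3  [load 18/18]
  4 → USB stick 4  [load 9/18]
  3 → USB stick 1  [load 18/18]
  3 → USB stick 4  [load 12/18]
  3 → USB stick 4  [load 15/18]
  3 → USB stick 4  [load 18/18]
4 USB sticks opened.

4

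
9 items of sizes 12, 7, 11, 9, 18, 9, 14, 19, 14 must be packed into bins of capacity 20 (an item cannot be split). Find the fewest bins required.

7

Total = 19 + 18 + 14 + 14 + 12 + 11 + 9 + 9 + 7 = 113.
Lower bound: ⌈113/20⌉ = 6 bins.
A packing using 7 bins:
  bin 1: 19 = 19
  bin 2: 18 = 18
  bin 3: 14 = 14
  bin 4: 14 = 14
  bin 5: 12 + 7 = 19
  bin 6: 11 + 9 = 20
  bin 7: 9 = 9
No arrangement into 6 bins stays within capacity, so 7 is optimal.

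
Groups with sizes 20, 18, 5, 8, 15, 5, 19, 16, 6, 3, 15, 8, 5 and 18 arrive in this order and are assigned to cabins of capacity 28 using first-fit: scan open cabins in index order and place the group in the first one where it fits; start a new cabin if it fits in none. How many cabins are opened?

7

  20 → cabin 1 (new)  [load 20/28]
  18 → cabin 2 (new)  [load 18/28]
  5 → cabin 1  [load 25/28]
  8 → cabin 2  [load 26/28]
  15 → cabin 3 (new)  [load 15/28]
  5 → cabin 3  [load 20/28]
  19 → cabin 4 (new)  [load 19/28]
  16 → cabin 5 (new)  [load 16/28]
  6 → cabin 3  [load 26/28]
  3 → cabin 1  [load 28/28]
  15 → cabin 6 (new)  [load 15/28]
  8 → cabin 4  [load 27/28]
  5 → cabin 5  [load 21/28]
  18 → cabin 7 (new)  [load 18/28]
7 cabins opened.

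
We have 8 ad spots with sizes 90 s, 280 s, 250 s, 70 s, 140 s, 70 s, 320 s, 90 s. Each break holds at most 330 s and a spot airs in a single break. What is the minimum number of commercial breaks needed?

Total = 320 + 280 + 250 + 140 + 90 + 90 + 70 + 70 = 1310 s.
Lower bound: ⌈1310/330⌉ = 4 commercial breaks.
A packing using 5 commercial breaks:
  break 1: 320 = 320
  break 2: 280 = 280
  break 3: 250 + 70 = 320
  break 4: 140 + 90 + 90 = 320
  break 5: 70 = 70
No arrangement into 4 commercial breaks stays within capacity, so 5 is optimal.

5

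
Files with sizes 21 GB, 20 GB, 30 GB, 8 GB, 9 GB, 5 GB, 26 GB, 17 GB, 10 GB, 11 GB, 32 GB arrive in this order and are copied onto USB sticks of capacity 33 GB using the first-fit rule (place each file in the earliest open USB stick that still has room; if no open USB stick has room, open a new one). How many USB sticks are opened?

7

  21 → USB stick 1 (new)  [load 21/33]
  20 → USB stick 2 (new)  [load 20/33]
  30 → USB stick 3 (new)  [load 30/33]
  8 → USB stick 1  [load 29/33]
  9 → USB stick 2  [load 29/33]
  5 → USB stick 4 (new)  [load 5/33]
  26 → USB stick 4  [load 31/33]
  17 → USB stick 5 (new)  [load 17/33]
  10 → USB stick 5  [load 27/33]
  11 → USB stick 6 (new)  [load 11/33]
  32 → USB stick 7 (new)  [load 32/33]
7 USB sticks opened.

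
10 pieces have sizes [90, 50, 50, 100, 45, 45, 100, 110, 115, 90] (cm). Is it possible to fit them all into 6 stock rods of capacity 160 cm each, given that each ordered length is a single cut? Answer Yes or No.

A valid assignment using 6 stock rods:
  stock rod 1: 115 + 45 = 160
  stock rod 2: 110 + 50 = 160
  stock rod 3: 100 + 50 = 150
  stock rod 4: 100 + 45 = 145
  stock rod 5: 90 = 90
  stock rod 6: 90 = 90
Every load is within 160 cm, so 6 stock rods suffice.

Yes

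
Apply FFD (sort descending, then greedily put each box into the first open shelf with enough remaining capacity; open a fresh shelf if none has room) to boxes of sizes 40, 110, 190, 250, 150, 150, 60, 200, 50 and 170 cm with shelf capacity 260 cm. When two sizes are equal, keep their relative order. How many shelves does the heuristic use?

6

Sorted descending: 250, 200, 190, 170, 150, 150, 110, 60, 50, 40.
  250 → shelf 1 (new)  [load 250/260]
  200 → shelf 2 (new)  [load 200/260]
  190 → shelf 3 (new)  [load 190/260]
  170 → shelf 4 (new)  [load 170/260]
  150 → shelf 5 (new)  [load 150/260]
  150 → shelf 6 (new)  [load 150/260]
  110 → shelf 5  [load 260/260]
  60 → shelf 2  [load 260/260]
  50 → shelf 3  [load 240/260]
  40 → shelf 4  [load 210/260]
6 shelves opened.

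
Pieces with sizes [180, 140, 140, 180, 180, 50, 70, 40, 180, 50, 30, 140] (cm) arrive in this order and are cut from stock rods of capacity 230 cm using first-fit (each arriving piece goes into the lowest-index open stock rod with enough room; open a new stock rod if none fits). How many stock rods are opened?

  180 → stock rod 1 (new)  [load 180/230]
  140 → stock rod 2 (new)  [load 140/230]
  140 → stock rod 3 (new)  [load 140/230]
  180 → stock rod 4 (new)  [load 180/230]
  180 → stock rod 5 (new)  [load 180/230]
  50 → stock rod 1  [load 230/230]
  70 → stock rod 2  [load 210/230]
  40 → stock rod 3  [load 180/230]
  180 → stock rod 6 (new)  [load 180/230]
  50 → stock rod 3  [load 230/230]
  30 → stock rod 4  [load 210/230]
  140 → stock rod 7 (new)  [load 140/230]
7 stock rods opened.

7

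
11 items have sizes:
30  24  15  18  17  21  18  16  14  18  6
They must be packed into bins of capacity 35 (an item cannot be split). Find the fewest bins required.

Total = 30 + 24 + 21 + 18 + 18 + 18 + 17 + 16 + 15 + 14 + 6 = 197.
Lower bound: ⌈197/35⌉ = 6 bins.
A packing using 6 bins:
  bin 1: 30 = 30
  bin 2: 24 + 6 = 30
  bin 3: 21 + 14 = 35
  bin 4: 18 + 17 = 35
  bin 5: 18 + 16 = 34
  bin 6: 18 + 15 = 33
This matches the lower bound, so 6 is optimal.

6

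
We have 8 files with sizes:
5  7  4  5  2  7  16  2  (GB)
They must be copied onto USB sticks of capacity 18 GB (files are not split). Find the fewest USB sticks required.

3

Total = 16 + 7 + 7 + 5 + 5 + 4 + 2 + 2 = 48 GB.
Lower bound: ⌈48/18⌉ = 3 USB sticks.
A packing using 3 USB sticks:
  USB stick 1: 16 + 2 = 18
  USB stick 2: 7 + 7 + 4 = 18
  USB stick 3: 5 + 5 + 2 = 12
This matches the lower bound, so 3 is optimal.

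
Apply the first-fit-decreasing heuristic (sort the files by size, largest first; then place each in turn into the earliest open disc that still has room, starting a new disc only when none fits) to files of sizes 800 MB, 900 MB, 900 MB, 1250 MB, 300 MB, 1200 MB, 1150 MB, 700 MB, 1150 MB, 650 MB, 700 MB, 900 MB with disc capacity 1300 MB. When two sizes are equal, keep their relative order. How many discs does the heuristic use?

11

Sorted descending: 1250, 1200, 1150, 1150, 900, 900, 900, 800, 700, 700, 650, 300.
  1250 → disc 1 (new)  [load 1250/1300]
  1200 → disc 2 (new)  [load 1200/1300]
  1150 → disc 3 (new)  [load 1150/1300]
  1150 → disc 4 (new)  [load 1150/1300]
  900 → disc 5 (new)  [load 900/1300]
  900 → disc 6 (new)  [load 900/1300]
  900 → disc 7 (new)  [load 900/1300]
  800 → disc 8 (new)  [load 800/1300]
  700 → disc 9 (new)  [load 700/1300]
  700 → disc 10 (new)  [load 700/1300]
  650 → disc 11 (new)  [load 650/1300]
  300 → disc 5  [load 1200/1300]
11 discs opened.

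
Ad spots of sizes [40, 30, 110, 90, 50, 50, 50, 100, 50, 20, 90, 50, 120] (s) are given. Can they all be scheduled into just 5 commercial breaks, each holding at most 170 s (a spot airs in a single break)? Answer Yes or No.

No

Total = 850 s; ⌈850/170⌉ = 5.
The bound of 5 does not rule out 5, but exhaustive search shows no assignment into 5 commercial breaks of capacity 170 s exists — the minimum is 6.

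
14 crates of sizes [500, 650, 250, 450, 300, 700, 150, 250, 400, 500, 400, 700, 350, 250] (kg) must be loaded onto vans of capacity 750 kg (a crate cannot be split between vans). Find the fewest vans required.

9

Total = 700 + 700 + 650 + 500 + 500 + 450 + 400 + 400 + 350 + 300 + 250 + 250 + 250 + 150 = 5850 kg.
Lower bound: ⌈5850/750⌉ = 8 vans.
A packing using 9 vans:
  van 1: 700 = 700
  van 2: 700 = 700
  van 3: 650 = 650
  van 4: 500 + 250 = 750
  van 5: 500 + 250 = 750
  van 6: 450 + 300 = 750
  van 7: 400 + 350 = 750
  van 8: 400 + 250 = 650
  van 9: 150 = 150
No arrangement into 8 vans stays within capacity, so 9 is optimal.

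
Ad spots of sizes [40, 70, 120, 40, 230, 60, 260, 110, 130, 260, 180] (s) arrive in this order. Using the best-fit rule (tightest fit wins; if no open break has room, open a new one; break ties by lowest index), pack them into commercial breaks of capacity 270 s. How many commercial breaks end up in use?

  40 → break 1 (new)  [load 40/270]
  70 → break 1  [load 110/270]
  120 → break 1  [load 230/270]
  40 → break 1  [load 270/270]
  230 → break 2 (new)  [load 230/270]
  60 → break 3 (new)  [load 60/270]
  260 → break 4 (new)  [load 260/270]
  110 → break 3  [load 170/270]
  130 → break 5 (new)  [load 130/270]
  260 → break 6 (new)  [load 260/270]
  180 → break 7 (new)  [load 180/270]
7 commercial breaks opened.

7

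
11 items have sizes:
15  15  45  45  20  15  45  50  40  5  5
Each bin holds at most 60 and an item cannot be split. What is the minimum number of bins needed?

Total = 50 + 45 + 45 + 45 + 40 + 20 + 15 + 15 + 15 + 5 + 5 = 300.
Lower bound: ⌈300/60⌉ = 5 bins.
A packing using 5 bins:
  bin 1: 50 + 5 + 5 = 60
  bin 2: 45 + 15 = 60
  bin 3: 45 + 15 = 60
  bin 4: 45 + 15 = 60
  bin 5: 40 + 20 = 60
This matches the lower bound, so 5 is optimal.

5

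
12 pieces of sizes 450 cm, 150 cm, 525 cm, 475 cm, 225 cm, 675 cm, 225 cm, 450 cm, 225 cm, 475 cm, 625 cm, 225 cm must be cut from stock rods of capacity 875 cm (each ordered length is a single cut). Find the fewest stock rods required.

7

Total = 675 + 625 + 525 + 475 + 475 + 450 + 450 + 225 + 225 + 225 + 225 + 150 = 4725 cm.
Lower bound: ⌈4725/875⌉ = 6 stock rods.
Also, 7 pieces each exceed 875/2 cm, and no two of those can share a stock rod, so at least 7 stock rods are needed.
A packing using 7 stock rods:
  stock rod 1: 675 + 150 = 825
  stock rod 2: 625 + 225 = 850
  stock rod 3: 525 + 225 = 750
  stock rod 4: 475 + 225 = 700
  stock rod 5: 475 + 225 = 700
  stock rod 6: 450 = 450
  stock rod 7: 450 = 450
This matches the lower bound, so 7 is optimal.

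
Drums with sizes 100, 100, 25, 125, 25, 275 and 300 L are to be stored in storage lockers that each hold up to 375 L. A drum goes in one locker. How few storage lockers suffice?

3

Total = 300 + 275 + 125 + 100 + 100 + 25 + 25 = 950 L.
Lower bound: ⌈950/375⌉ = 3 storage lockers.
A packing using 3 storage lockers:
  locker 1: 300 + 25 + 25 = 350
  locker 2: 275 + 100 = 375
  locker 3: 125 + 100 = 225
This matches the lower bound, so 3 is optimal.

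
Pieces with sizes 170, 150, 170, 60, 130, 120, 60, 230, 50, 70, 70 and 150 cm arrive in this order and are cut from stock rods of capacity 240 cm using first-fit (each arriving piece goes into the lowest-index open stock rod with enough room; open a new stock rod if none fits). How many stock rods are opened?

  170 → stock rod 1 (new)  [load 170/240]
  150 → stock rod 2 (new)  [load 150/240]
  170 → stock rod 3 (new)  [load 170/240]
  60 → stock rod 1  [load 230/240]
  130 → stock rod 4 (new)  [load 130/240]
  120 → stock rod 5 (new)  [load 120/240]
  60 → stock rod 2  [load 210/240]
  230 → stock rod 6 (new)  [load 230/240]
  50 → stock rod 3  [load 220/240]
  70 → stock rod 4  [load 200/240]
  70 → stock rod 5  [load 190/240]
  150 → stock rod 7 (new)  [load 150/240]
7 stock rods opened.

7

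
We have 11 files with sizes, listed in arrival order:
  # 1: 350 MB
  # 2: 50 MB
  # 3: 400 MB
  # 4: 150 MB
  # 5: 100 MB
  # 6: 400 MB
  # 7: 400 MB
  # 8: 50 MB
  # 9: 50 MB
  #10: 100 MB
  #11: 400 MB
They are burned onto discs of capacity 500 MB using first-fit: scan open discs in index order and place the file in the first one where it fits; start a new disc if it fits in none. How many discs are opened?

  350 → disc 1 (new)  [load 350/500]
  50 → disc 1  [load 400/500]
  400 → disc 2 (new)  [load 400/500]
  150 → disc 3 (new)  [load 150/500]
  100 → disc 1  [load 500/500]
  400 → disc 4 (new)  [load 400/500]
  400 → disc 5 (new)  [load 400/500]
  50 → disc 2  [load 450/500]
  50 → disc 2  [load 500/500]
  100 → disc 3  [load 250/500]
  400 → disc 6 (new)  [load 400/500]
6 discs opened.

6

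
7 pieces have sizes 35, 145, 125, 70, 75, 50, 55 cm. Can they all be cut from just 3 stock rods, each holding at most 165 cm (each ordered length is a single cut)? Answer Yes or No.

No

Total = 555 cm; ⌈555/165⌉ = 4.
At least 4 stock rods are required, but only 3 are allowed.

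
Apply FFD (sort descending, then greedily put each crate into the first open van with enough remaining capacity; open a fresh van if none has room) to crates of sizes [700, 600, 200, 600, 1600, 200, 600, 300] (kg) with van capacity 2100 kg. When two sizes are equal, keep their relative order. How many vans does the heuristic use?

3

Sorted descending: 1600, 700, 600, 600, 600, 300, 200, 200.
  1600 → van 1 (new)  [load 1600/2100]
  700 → van 2 (new)  [load 700/2100]
  600 → van 2  [load 1300/2100]
  600 → van 2  [load 1900/2100]
  600 → van 3 (new)  [load 600/2100]
  300 → van 1  [load 1900/2100]
  200 → van 1  [load 2100/2100]
  200 → van 2  [load 2100/2100]
3 vans opened.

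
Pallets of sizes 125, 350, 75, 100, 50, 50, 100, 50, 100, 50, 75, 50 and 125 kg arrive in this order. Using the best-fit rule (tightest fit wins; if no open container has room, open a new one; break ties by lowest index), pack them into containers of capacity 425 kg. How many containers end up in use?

4

  125 → container 1 (new)  [load 125/425]
  350 → container 2 (new)  [load 350/425]
  75 → container 2  [load 425/425]
  100 → container 1  [load 225/425]
  50 → container 1  [load 275/425]
  50 → container 1  [load 325/425]
  100 → container 1  [load 425/425]
  50 → container 3 (new)  [load 50/425]
  100 → container 3  [load 150/425]
  50 → container 3  [load 200/425]
  75 → container 3  [load 275/425]
  50 → container 3  [load 325/425]
  125 → container 4 (new)  [load 125/425]
4 containers opened.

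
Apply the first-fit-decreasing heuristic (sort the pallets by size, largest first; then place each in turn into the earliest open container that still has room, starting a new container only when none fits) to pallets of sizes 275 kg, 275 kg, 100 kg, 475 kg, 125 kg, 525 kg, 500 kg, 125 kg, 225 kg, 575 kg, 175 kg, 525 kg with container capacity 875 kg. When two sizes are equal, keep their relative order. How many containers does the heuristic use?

5

Sorted descending: 575, 525, 525, 500, 475, 275, 275, 225, 175, 125, 125, 100.
  575 → container 1 (new)  [load 575/875]
  525 → container 2 (new)  [load 525/875]
  525 → container 3 (new)  [load 525/875]
  500 → container 4 (new)  [load 500/875]
  475 → container 5 (new)  [load 475/875]
  275 → container 1  [load 850/875]
  275 → container 2  [load 800/875]
  225 → container 3  [load 750/875]
  175 → container 4  [load 675/875]
  125 → container 3  [load 875/875]
  125 → container 4  [load 800/875]
  100 → container 5  [load 575/875]
5 containers opened.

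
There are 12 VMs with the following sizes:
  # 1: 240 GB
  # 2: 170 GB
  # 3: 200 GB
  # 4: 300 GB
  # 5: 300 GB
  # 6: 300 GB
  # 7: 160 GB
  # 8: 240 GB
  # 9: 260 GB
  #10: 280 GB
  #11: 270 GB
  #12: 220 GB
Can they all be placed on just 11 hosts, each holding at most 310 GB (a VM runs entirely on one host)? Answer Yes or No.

Total = 2940 GB; ⌈2940/310⌉ = 10.
12 VMs each exceed half the capacity and cannot share a host, forcing at least 12 hosts.
At least 12 hosts are required, but only 11 are allowed.

No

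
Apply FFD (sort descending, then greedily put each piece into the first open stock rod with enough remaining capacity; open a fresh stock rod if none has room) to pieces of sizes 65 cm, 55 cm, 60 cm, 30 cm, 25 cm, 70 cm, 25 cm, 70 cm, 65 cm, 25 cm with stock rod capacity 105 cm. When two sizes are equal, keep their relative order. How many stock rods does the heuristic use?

Sorted descending: 70, 70, 65, 65, 60, 55, 30, 25, 25, 25.
  70 → stock rod 1 (new)  [load 70/105]
  70 → stock rod 2 (new)  [load 70/105]
  65 → stock rod 3 (new)  [load 65/105]
  65 → stock rod 4 (new)  [load 65/105]
  60 → stock rod 5 (new)  [load 60/105]
  55 → stock rod 6 (new)  [load 55/105]
  30 → stock rod 1  [load 100/105]
  25 → stock rod 2  [load 95/105]
  25 → stock rod 3  [load 90/105]
  25 → stock rod 4  [load 90/105]
6 stock rods opened.

6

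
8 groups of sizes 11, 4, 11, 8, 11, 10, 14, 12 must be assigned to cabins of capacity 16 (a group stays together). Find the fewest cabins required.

Total = 14 + 12 + 11 + 11 + 11 + 10 + 8 + 4 = 81.
Lower bound: ⌈81/16⌉ = 6 cabins.
A packing using 7 cabins:
  cabin 1: 14 = 14
  cabin 2: 12 + 4 = 16
  cabin 3: 11 = 11
  cabin 4: 11 = 11
  cabin 5: 11 = 11
  cabin 6: 10 = 10
  cabin 7: 8 = 8
No arrangement into 6 cabins stays within capacity, so 7 is optimal.

7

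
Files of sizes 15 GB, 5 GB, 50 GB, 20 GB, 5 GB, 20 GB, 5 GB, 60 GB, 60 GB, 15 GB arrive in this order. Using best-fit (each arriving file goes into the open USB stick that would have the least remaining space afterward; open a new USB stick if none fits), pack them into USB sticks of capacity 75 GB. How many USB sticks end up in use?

4

  15 → USB stick 1 (new)  [load 15/75]
  5 → USB stick 1  [load 20/75]
  50 → USB stick 1  [load 70/75]
  20 → USB stick 2 (new)  [load 20/75]
  5 → USB stick 1  [load 75/75]
  20 → USB stick 2  [load 40/75]
  5 → USB stick 2  [load 45/75]
  60 → USB stick 3 (new)  [load 60/75]
  60 → USB stick 4 (new)  [load 60/75]
  15 → USB stick 3  [load 75/75]
4 USB sticks opened.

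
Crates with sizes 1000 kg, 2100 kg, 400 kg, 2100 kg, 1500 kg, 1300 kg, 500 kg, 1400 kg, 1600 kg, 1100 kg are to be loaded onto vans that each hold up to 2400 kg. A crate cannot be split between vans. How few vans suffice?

Total = 2100 + 2100 + 1600 + 1500 + 1400 + 1300 + 1100 + 1000 + 500 + 400 = 13000 kg.
Lower bound: ⌈13000/2400⌉ = 6 vans.
A packing using 6 vans:
  van 1: 2100 = 2100
  van 2: 2100 = 2100
  van 3: 1600 + 500 = 2100
  van 4: 1500 + 400 = 1900
  van 5: 1400 + 1000 = 2400
  van 6: 1300 + 1100 = 2400
This matches the lower bound, so 6 is optimal.

6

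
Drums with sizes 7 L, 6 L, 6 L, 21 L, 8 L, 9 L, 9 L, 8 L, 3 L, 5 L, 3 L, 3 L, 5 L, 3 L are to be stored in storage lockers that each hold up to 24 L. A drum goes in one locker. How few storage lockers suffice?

Total = 21 + 9 + 9 + 8 + 8 + 7 + 6 + 6 + 5 + 5 + 3 + 3 + 3 + 3 = 96 L.
Lower bound: ⌈96/24⌉ = 4 storage lockers.
A packing using 4 storage lockers:
  locker 1: 21 + 3 = 24
  locker 2: 9 + 9 + 6 = 24
  locker 3: 8 + 8 + 5 + 3 = 24
  locker 4: 7 + 6 + 5 + 3 + 3 = 24
This matches the lower bound, so 4 is optimal.

4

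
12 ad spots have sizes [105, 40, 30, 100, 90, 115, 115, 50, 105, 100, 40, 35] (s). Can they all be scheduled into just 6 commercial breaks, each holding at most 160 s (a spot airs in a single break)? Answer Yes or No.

Total = 925 s; ⌈925/160⌉ = 6.
7 ad spots each exceed half the capacity and cannot share a break, forcing at least 7 commercial breaks.
At least 7 commercial breaks are required, but only 6 are allowed.

No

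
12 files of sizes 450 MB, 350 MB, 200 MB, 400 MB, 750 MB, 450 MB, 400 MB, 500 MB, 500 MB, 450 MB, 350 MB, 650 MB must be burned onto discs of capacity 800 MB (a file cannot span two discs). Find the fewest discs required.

Total = 750 + 650 + 500 + 500 + 450 + 450 + 450 + 400 + 400 + 350 + 350 + 200 = 5450 MB.
Lower bound: ⌈5450/800⌉ = 7 discs.
A packing using 8 discs:
  disc 1: 750 = 750
  disc 2: 650 = 650
  disc 3: 500 + 200 = 700
  disc 4: 500 = 500
  disc 5: 450 + 350 = 800
  disc 6: 450 + 350 = 800
  disc 7: 450 = 450
  disc 8: 400 + 400 = 800
No arrangement into 7 discs stays within capacity, so 8 is optimal.

8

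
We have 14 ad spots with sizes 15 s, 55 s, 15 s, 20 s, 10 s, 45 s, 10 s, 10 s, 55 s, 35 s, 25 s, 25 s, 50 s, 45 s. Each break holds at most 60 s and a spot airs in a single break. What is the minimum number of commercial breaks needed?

8

Total = 55 + 55 + 50 + 45 + 45 + 35 + 25 + 25 + 20 + 15 + 15 + 10 + 10 + 10 = 415 s.
Lower bound: ⌈415/60⌉ = 7 commercial breaks.
A packing using 8 commercial breaks:
  break 1: 55 = 55
  break 2: 55 = 55
  break 3: 50 + 10 = 60
  break 4: 45 + 15 = 60
  break 5: 45 + 15 = 60
  break 6: 35 + 25 = 60
  break 7: 25 + 20 + 10 = 55
  break 8: 10 = 10
No arrangement into 7 commercial breaks stays within capacity, so 8 is optimal.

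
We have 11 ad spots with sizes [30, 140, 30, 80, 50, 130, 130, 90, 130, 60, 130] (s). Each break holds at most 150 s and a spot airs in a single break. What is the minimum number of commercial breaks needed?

8

Total = 140 + 130 + 130 + 130 + 130 + 90 + 80 + 60 + 50 + 30 + 30 = 1000 s.
Lower bound: ⌈1000/150⌉ = 7 commercial breaks.
A packing using 8 commercial breaks:
  break 1: 140 = 140
  break 2: 130 = 130
  break 3: 130 = 130
  break 4: 130 = 130
  break 5: 130 = 130
  break 6: 90 + 60 = 150
  break 7: 80 + 50 = 130
  break 8: 30 + 30 = 60
No arrangement into 7 commercial breaks stays within capacity, so 8 is optimal.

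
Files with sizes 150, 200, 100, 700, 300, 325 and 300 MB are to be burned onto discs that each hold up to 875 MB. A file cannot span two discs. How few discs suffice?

3

Total = 700 + 325 + 300 + 300 + 200 + 150 + 100 = 2075 MB.
Lower bound: ⌈2075/875⌉ = 3 discs.
A packing using 3 discs:
  disc 1: 700 + 150 = 850
  disc 2: 325 + 300 + 200 = 825
  disc 3: 300 + 100 = 400
This matches the lower bound, so 3 is optimal.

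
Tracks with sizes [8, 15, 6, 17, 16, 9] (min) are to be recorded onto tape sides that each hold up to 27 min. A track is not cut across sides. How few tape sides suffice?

Total = 17 + 16 + 15 + 9 + 8 + 6 = 71 min.
Lower bound: ⌈71/27⌉ = 3 tape sides.
A packing using 3 tape sides:
  side 1: 17 + 9 = 26
  side 2: 16 + 8 = 24
  side 3: 15 + 6 = 21
This matches the lower bound, so 3 is optimal.

3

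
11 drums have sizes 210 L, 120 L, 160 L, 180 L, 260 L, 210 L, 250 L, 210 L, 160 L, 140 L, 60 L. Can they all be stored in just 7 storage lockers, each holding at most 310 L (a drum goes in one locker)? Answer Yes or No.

No

Total = 1960 L; ⌈1960/310⌉ = 7.
8 drums each exceed half the capacity and cannot share a locker, forcing at least 8 storage lockers.
At least 8 storage lockers are required, but only 7 are allowed.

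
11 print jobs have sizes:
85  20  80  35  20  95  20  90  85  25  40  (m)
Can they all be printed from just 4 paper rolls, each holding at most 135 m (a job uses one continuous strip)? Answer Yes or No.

Total = 595 m; ⌈595/135⌉ = 5.
At least 5 paper rolls are required, but only 4 are allowed.

No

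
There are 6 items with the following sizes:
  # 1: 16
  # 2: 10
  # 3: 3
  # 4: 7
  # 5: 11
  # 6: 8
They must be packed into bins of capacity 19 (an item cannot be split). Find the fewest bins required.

3

Total = 16 + 11 + 10 + 8 + 7 + 3 = 55.
Lower bound: ⌈55/19⌉ = 3 bins.
A packing using 3 bins:
  bin 1: 16 + 3 = 19
  bin 2: 11 + 8 = 19
  bin 3: 10 + 7 = 17
This matches the lower bound, so 3 is optimal.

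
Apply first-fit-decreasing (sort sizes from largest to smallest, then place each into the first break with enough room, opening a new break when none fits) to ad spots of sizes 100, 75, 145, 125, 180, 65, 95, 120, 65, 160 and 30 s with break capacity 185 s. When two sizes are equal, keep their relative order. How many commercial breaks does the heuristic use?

7

Sorted descending: 180, 160, 145, 125, 120, 100, 95, 75, 65, 65, 30.
  180 → break 1 (new)  [load 180/185]
  160 → break 2 (new)  [load 160/185]
  145 → break 3 (new)  [load 145/185]
  125 → break 4 (new)  [load 125/185]
  120 → break 5 (new)  [load 120/185]
  100 → break 6 (new)  [load 100/185]
  95 → break 7 (new)  [load 95/185]
  75 → break 6  [load 175/185]
  65 → break 5  [load 185/185]
  65 → break 7  [load 160/185]
  30 → break 3  [load 175/185]
7 commercial breaks opened.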